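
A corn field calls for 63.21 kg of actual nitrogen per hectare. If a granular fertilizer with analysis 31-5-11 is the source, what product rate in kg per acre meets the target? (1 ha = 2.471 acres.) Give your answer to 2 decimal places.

Product per hectare = 63.21 / 31% = 203.903 kg.
Convert to per acre: 203.903 × 0.404694 = 82.5185 kg.

82.52 kg of product per acre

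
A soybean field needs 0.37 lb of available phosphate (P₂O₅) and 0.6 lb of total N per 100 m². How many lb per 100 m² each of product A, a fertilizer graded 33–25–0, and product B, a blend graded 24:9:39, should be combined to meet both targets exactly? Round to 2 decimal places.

Let a = lb of product A, b = lb of product B (per 100 m²).
P₂O₅: 0.25·a + 0.09·b = 0.37
N: 0.33·a + 0.24·b = 0.6
Solving simultaneously: a = 1.14851, b = 0.920792.

1.15 lb product A, 0.92 lb product B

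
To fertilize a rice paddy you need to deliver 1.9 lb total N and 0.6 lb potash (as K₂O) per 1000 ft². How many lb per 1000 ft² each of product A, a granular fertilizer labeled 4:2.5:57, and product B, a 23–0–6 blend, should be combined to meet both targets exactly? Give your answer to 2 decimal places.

0.19 lb product A, 8.23 lb product B

With a, b = lb per 1000 ft² of product A and product B:
N: 0.04·a + 0.23·b = 1.9
K₂O: 0.57·a + 0.06·b = 0.6
From row1: a = (1.9 − 0.23·b) / 0.04.
Into row2: 0.57·(1.9 − 0.23·b)/0.04 + 0.06·b = 0.6 → b = 8.22844, a = 0.18648.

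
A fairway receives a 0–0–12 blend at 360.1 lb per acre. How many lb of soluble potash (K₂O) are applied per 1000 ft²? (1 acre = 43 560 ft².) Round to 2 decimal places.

0.99 lb K₂O per thousand sq ft

K₂O per acre = 360.1 × 12% = 43.212 lb.
Convert to per 1000 ft²: 43.212 × 0.0229568 = 0.992011 lb.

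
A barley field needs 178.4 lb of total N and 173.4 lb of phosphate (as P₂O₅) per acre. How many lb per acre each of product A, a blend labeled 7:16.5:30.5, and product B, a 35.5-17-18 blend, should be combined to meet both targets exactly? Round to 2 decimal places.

669.07 lb product A, 370.61 lb product B

Let a = lb of product A, b = lb of product B (per acre).
N: 0.07·a + 0.355·b = 178.4
P₂O₅: 0.165·a + 0.17·b = 173.4
From row1: a = (178.4 − 0.355·b) / 0.07.
Into row2: 0.165·(178.4 − 0.355·b)/0.07 + 0.17·b = 173.4 → b = 370.605, a = 669.073.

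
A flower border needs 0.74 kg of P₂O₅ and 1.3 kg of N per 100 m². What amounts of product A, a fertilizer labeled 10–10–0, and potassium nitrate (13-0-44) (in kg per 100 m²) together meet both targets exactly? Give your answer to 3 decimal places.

7.400 kg product A, 4.308 kg potassium nitrate

With a, b = kg per 100 m² of product A and potassium nitrate:
P₂O₅: 0.1·a + 0·b = 0.74
N: 0.1·a + 0.13·b = 1.3
Solving simultaneously: a = 7.4, b = 4.30769.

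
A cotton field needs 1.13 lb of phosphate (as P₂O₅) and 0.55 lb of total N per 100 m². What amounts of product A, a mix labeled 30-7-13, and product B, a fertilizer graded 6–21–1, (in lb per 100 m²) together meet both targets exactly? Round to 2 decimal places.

Per-100 m² balance (a = product A, b = product B):
P₂O₅: 0.07·a + 0.21·b = 1.13
N: 0.3·a + 0.06·b = 0.55
From row1: a = (1.13 − 0.21·b) / 0.07.
Into row2: 0.3·(1.13 − 0.21·b)/0.07 + 0.06·b = 0.55 → b = 5.11054, a = 0.811224.

0.81 lb product A, 5.11 lb product B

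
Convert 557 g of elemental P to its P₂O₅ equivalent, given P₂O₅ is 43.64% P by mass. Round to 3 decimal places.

P₂O₅ = 557 / 0.4364 = 1276.35197 g.

1276.352 g P₂O₅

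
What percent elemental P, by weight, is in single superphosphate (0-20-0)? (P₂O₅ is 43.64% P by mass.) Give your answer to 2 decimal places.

%P = 20 × 0.4364 = 8.728%.

8.73% P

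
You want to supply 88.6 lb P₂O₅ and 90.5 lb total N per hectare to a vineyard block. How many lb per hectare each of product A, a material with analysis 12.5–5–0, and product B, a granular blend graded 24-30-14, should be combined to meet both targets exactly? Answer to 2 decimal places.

Per-hectare balance (a = product A, b = product B):
P₂O₅: 0.05·a + 0.3·b = 88.6
N: 0.125·a + 0.24·b = 90.5
Solving simultaneously: a = 230.824, b = 256.863.

230.82 lb product A, 256.86 lb product B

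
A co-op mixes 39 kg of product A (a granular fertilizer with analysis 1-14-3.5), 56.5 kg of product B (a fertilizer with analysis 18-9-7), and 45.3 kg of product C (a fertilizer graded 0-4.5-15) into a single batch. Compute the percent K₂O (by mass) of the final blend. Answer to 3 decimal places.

8.604% K₂O

Total mass = 39 + 56.5 + 45.3 = 140.8 kg.
K₂O mass = 3.5%×39 + 7%×56.5 + 15%×45.3 = 12.115 kg.
% K₂O = 12.115 / 140.8 = 8.6044%.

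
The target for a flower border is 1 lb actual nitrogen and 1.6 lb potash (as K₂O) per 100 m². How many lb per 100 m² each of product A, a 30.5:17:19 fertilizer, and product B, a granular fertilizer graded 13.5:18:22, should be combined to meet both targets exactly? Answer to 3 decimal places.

0.097 lb product A, 7.189 lb product B

Per-100 m² balance (a = product A, b = product B):
N: 0.305·a + 0.135·b = 1
K₂O: 0.19·a + 0.22·b = 1.6
Eliminate a: (row1) − 0.305/0.19·(row2) → -0.218158·b = -1.56842, so b = 7.18938.
Back-substitute: a = (1 − 0.135·7.18938) / 0.305 = 0.0965018.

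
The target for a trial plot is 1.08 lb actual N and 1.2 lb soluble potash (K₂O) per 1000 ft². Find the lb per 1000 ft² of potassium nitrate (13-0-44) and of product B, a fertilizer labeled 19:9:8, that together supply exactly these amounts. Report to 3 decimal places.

Let a = lb of potassium nitrate, b = lb of product B (per 1000 ft²).
N: 0.13·a + 0.19·b = 1.08
K₂O: 0.44·a + 0.08·b = 1.2
Solving simultaneously: a = 1.93443, b = 4.36066.

1.934 lb potassium nitrate, 4.361 lb product B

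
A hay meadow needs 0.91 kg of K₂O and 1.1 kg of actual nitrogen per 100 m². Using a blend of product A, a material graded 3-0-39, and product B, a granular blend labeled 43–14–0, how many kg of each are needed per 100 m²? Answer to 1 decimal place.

With a, b = kg per 100 m² of product A and product B:
K₂O: 0.39·a + 0·b = 0.91
N: 0.03·a + 0.43·b = 1.1
Eliminate b: (row1) − 0/0.43·(row2) → 0.39·a = 0.91, so a = 2.33333.
Then b = (1.1 − 0.03·2.33333) / 0.43 = 2.39535.

2.3 kg product A, 2.4 kg product B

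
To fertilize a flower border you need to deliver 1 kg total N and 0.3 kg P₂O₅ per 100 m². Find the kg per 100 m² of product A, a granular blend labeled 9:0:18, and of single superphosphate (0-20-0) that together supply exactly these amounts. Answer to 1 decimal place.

11.1 kg product A, 1.5 kg single superphosphate

Per-100 m² balance (a = product A, b = single superphosphate):
N: 0.09·a + 0·b = 1
P₂O₅: 0·a + 0.2·b = 0.3
Solving simultaneously: a = 11.1111, b = 1.5.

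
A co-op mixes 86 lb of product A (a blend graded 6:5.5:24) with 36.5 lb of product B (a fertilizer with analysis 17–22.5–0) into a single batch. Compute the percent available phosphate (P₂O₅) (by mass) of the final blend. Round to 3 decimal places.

10.565% P₂O₅

Total mass = 86 + 36.5 = 122.5 lb.
P₂O₅ mass = 5.5%×86 + 22.5%×36.5 = 12.9425 lb.
% P₂O₅ = 12.9425 / 122.5 = 10.5653%.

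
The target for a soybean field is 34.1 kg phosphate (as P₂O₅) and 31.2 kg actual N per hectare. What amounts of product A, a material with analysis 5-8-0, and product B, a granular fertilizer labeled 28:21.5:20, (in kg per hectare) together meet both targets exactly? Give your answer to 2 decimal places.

With a, b = kg per hectare of product A and product B:
P₂O₅: 0.08·a + 0.215·b = 34.1
N: 0.05·a + 0.28·b = 31.2
Eliminate b: (row1) − 0.215/0.28·(row2) → 0.0416071·a = 10.1429, so a = 243.777.
Then b = (31.2 − 0.05·243.777) / 0.28 = 67.897.

243.78 kg product A, 67.90 kg product B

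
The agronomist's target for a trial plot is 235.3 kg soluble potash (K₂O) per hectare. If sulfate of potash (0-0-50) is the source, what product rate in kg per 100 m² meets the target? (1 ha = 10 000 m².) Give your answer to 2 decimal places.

Product per hectare = 235.3 / 50% = 470.6 kg.
Convert to per 100 m²: 470.6 × 0.01 = 4.706 kg.

4.71 kg of product per hundred sq m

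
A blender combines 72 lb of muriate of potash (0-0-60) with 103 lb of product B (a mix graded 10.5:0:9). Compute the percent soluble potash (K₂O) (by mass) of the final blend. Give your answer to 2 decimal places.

Total mass = 72 + 103 = 175 lb.
K₂O mass = 60%×72 + 9%×103 = 52.47 lb.
% K₂O = 52.47 / 175 = 29.9829%.

29.98% K₂O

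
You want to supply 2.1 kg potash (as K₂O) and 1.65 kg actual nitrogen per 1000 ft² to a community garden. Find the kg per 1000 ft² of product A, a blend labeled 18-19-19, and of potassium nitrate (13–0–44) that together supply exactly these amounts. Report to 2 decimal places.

Per-1000 ft² balance (a = product A, b = potassium nitrate):
K₂O: 0.19·a + 0.44·b = 2.1
N: 0.18·a + 0.13·b = 1.65
Eliminate a: (row1) − 0.19/0.18·(row2) → 0.302778·b = 0.358333, so b = 1.18349.
Back-substitute: a = (2.1 − 0.44·1.18349) / 0.19 = 8.31193.

8.31 kg product A, 1.18 kg potassium nitrate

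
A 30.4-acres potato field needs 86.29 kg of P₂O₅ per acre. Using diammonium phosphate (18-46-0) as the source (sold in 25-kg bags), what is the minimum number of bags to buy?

Product per acre = 86.29 / 46% = 187.587 kg.
Total product = 187.587 × 30.4 = 5702.64 kg.
Bags = ⌈5702.64 / 25⌉ = 229.

229 bags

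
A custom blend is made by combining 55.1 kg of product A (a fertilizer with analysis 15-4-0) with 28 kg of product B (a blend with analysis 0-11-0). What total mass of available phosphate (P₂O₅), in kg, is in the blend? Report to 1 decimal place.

5.3 kg P₂O₅

P₂O₅ mass = 4%×55.1 + 11%×28 = 5.284 kg.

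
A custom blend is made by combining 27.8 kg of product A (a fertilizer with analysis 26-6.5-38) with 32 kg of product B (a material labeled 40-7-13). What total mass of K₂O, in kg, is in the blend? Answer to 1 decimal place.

K₂O mass = 38%×27.8 + 13%×32 = 14.724 kg.

14.7 kg K₂O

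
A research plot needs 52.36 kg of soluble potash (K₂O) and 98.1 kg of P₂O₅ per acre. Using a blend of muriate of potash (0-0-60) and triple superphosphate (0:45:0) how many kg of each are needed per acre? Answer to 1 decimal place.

87.3 kg muriate of potash, 218.0 kg triple superphosphate

Let a = kg of muriate of potash, b = kg of triple superphosphate (per acre).
K₂O: 0.6·a + 0·b = 52.36
P₂O₅: 0·a + 0.45·b = 98.1
Solving simultaneously: a = 87.2667, b = 218.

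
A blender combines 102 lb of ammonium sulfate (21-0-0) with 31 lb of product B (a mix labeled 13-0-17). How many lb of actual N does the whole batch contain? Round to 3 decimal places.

25.450 lb N

N mass = 21%×102 + 13%×31 = 25.45 lb.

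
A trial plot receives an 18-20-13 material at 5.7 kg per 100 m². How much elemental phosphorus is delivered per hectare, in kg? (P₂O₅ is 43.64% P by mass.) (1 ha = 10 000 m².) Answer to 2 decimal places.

P₂O₅ per 100 m² = 5.7 × 20% = 1.14 kg.
Elemental P = 1.14 × 0.4364 = 0.497496 kg per 100 m².
Convert to per hectare: 0.497496 × 100 = 49.7496 kg.

49.75 kg P per hectare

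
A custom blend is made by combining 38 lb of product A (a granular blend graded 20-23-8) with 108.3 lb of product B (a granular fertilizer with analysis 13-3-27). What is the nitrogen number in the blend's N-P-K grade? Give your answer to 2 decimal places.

14.82% N

Total mass = 38 + 108.3 = 146.3 lb.
N mass = 20%×38 + 13%×108.3 = 21.679 lb.
% N = 21.679 / 146.3 = 14.8182%.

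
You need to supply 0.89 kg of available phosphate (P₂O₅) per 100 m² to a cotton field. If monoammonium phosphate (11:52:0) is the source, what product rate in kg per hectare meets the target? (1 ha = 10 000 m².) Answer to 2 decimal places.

171.15 kg of product per hectare

Product per 100 m² = 0.89 / 52% = 1.71154 kg.
Convert to per hectare: 1.71154 × 100 = 171.154 kg.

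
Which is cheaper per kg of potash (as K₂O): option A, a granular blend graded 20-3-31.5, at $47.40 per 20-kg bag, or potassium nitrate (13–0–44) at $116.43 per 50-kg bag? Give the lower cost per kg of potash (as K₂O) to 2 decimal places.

option A: K₂O per bag = 20 × 31.5% = 6.3 kg; cost = 47.40 / 6.3 = $7.5238/kg K₂O.
potassium nitrate: K₂O per bag = 50 × 44% = 22 kg; cost = 116.43 / 22 = $5.2923/kg K₂O.
potassium nitrate is cheaper.

$5.29 per kg K₂O (potassium nitrate)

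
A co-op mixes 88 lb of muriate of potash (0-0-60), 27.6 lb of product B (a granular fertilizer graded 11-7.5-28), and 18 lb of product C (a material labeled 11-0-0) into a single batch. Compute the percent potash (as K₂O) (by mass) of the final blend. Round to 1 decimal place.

45.3% K₂O

Total mass = 88 + 27.6 + 18 = 133.6 lb.
K₂O mass = 60%×88 + 28%×27.6 + 0%×18 = 60.528 lb.
% K₂O = 60.528 / 133.6 = 45.3054%.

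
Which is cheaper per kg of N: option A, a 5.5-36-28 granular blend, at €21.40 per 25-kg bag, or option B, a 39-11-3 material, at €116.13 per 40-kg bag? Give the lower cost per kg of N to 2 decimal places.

option A: N per bag = 25 × 5.5% = 1.375 kg; cost = 21.40 / 1.375 = €15.5636/kg N.
option B: N per bag = 40 × 39% = 15.6 kg; cost = 116.13 / 15.6 = €7.4442/kg N.
option B is cheaper.

€7.44 per kg N (option B)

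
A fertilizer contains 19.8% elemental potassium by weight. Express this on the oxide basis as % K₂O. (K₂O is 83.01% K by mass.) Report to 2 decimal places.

%K₂O = 19.8 / 0.8301 = 23.8525%.

23.85% K₂O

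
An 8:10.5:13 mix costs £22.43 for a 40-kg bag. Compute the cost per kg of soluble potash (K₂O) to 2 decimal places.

K₂O in bag = 40 × 13% = 5.2 kg.
Cost per kg K₂O = £22.43 / 5.2 = £4.3135.

£4.31 per kg K₂O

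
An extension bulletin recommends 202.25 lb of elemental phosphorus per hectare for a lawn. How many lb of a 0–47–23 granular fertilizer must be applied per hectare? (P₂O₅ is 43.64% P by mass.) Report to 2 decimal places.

As P₂O₅: 202.25 / 0.4364 = 463.451 lb per hectare.
Product per hectare = 463.451 / 47% = 986.066 lb.

986.07 lb of product per hectare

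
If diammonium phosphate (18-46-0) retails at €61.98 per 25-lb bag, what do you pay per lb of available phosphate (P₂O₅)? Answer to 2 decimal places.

P₂O₅ in bag = 25 × 46% = 11.5 lb.
Cost per lb P₂O₅ = €61.98 / 11.5 = €5.3896.

€5.39 per lb P₂O₅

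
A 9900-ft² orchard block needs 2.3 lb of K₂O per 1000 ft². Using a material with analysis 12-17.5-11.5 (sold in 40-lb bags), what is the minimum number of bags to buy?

5 bags

Product per 1000 ft² = 2.3 / 11.5% = 20 lb.
Total product = 20 × 9900 / 1000 = 198 lb.
Bags = ⌈198 / 40⌉ = 5.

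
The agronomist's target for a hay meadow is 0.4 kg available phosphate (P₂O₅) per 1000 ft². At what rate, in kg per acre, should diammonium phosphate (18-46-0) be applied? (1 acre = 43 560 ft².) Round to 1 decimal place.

Product per 1000 ft² = 0.4 / 46% = 0.869565 kg.
Convert to per acre: 0.869565 × 43.56 = 37.8783 kg.

37.9 kg of product per acre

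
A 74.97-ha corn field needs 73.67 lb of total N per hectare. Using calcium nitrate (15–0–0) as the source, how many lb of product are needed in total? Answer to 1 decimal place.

36820.3 lb

Product per hectare = 73.67 / 15% = 491.133 lb.
Total product = 491.133 × 74.97 = 36820.27 lb.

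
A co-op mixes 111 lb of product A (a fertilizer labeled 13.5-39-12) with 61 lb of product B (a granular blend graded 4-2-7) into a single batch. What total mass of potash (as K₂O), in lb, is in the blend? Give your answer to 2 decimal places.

K₂O mass = 12%×111 + 7%×61 = 17.59 lb.

17.59 lb K₂O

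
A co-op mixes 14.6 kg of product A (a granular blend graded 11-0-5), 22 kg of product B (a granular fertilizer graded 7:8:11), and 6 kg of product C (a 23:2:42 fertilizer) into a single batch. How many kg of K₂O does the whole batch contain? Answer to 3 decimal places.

5.670 kg K₂O

K₂O mass = 5%×14.6 + 11%×22 + 42%×6 = 5.67 kg.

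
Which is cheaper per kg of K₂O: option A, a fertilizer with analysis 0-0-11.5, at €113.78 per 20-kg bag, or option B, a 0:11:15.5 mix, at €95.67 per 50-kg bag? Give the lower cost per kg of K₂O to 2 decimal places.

€12.34 per kg K₂O (option B)

option A: K₂O per bag = 20 × 11.5% = 2.3 kg; cost = 113.78 / 2.3 = €49.4696/kg K₂O.
option B: K₂O per bag = 50 × 15.5% = 7.75 kg; cost = 95.67 / 7.75 = €12.3445/kg K₂O.
option B is cheaper.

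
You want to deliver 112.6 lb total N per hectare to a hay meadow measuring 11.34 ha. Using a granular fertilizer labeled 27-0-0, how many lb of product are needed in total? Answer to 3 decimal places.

Product per hectare = 112.6 / 27% = 417.037 lb.
Total product = 417.037 × 11.34 = 4729.2 lb.

4729.200 lb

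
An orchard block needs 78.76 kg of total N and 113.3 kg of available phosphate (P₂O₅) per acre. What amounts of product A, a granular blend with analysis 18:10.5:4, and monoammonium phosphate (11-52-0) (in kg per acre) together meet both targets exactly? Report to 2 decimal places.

347.25 kg product A, 147.77 kg monoammonium phosphate

With a, b = kg per acre of product A and monoammonium phosphate:
N: 0.18·a + 0.11·b = 78.76
P₂O₅: 0.105·a + 0.52·b = 113.3
Eliminate a: (row1) − 0.18/0.105·(row2) → -0.781429·b = -115.469, so b = 147.766.
Back-substitute: a = (78.76 − 0.11·147.766) / 0.18 = 347.254.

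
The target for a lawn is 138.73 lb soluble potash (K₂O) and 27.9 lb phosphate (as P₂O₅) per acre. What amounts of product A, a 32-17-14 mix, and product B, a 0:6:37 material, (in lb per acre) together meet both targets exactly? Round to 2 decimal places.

36.68 lb product A, 361.07 lb product B

Per-acre balance (a = product A, b = product B):
K₂O: 0.14·a + 0.37·b = 138.73
P₂O₅: 0.17·a + 0.06·b = 27.9
Eliminate a: (row1) − 0.14/0.17·(row2) → 0.320588·b = 115.754, so b = 361.066.
Back-substitute: a = (138.73 − 0.37·361.066) / 0.14 = 36.6826.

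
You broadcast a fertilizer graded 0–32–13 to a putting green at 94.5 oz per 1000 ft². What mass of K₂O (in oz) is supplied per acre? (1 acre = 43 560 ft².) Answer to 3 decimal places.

K₂O per 1000 ft² = 94.5 × 13% = 12.285 oz.
Convert to per acre: 12.285 × 43.56 = 535.1346 oz.

535.135 oz K₂O per acre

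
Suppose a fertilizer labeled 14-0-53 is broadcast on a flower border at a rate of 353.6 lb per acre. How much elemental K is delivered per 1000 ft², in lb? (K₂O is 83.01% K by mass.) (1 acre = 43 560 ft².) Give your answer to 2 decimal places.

K₂O per acre = 353.6 × 53% = 187.408 lb.
Elemental K = 187.408 × 0.8301 = 155.567 lb per acre.
Convert to per 1000 ft²: 155.567 × 0.0229568 = 3.57134 lb.

3.57 lb K per thousand sq ft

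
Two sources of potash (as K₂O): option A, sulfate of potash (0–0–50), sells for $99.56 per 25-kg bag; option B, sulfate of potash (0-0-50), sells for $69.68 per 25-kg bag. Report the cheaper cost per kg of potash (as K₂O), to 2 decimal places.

$5.57 per kg K₂O (option B)

option A: K₂O per bag = 25 × 50% = 12.5 kg; cost = 99.56 / 12.5 = $7.9648/kg K₂O.
option B: K₂O per bag = 25 × 50% = 12.5 kg; cost = 69.68 / 12.5 = $5.5744/kg K₂O.
option B is cheaper.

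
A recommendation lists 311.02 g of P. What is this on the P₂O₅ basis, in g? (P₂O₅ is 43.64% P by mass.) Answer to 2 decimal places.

P₂O₅ = 311.02 / 0.4364 = 712.6948 g.

712.69 g P₂O₅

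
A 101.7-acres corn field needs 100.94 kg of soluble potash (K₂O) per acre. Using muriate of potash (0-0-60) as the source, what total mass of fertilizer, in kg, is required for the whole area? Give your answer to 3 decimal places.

17109.330 kg

Product per acre = 100.94 / 60% = 168.233 kg.
Total product = 168.233 × 101.7 = 17109.33 kg.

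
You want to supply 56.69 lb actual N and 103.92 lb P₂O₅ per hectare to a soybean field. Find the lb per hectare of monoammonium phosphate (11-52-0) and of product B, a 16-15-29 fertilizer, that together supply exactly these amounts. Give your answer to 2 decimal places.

With a, b = lb per hectare of monoammonium phosphate and product B:
N: 0.11·a + 0.16·b = 56.69
P₂O₅: 0.52·a + 0.15·b = 103.92
Solving simultaneously: a = 121.7946, b = 270.579.

121.79 lb monoammonium phosphate, 270.58 lb product B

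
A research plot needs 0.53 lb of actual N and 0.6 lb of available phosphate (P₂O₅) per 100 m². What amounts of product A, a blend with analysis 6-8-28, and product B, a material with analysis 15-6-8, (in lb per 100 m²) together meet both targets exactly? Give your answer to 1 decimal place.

Per-100 m² balance (a = product A, b = product B):
N: 0.06·a + 0.15·b = 0.53
P₂O₅: 0.08·a + 0.06·b = 0.6
From row1: a = (0.53 − 0.15·b) / 0.06.
Into row2: 0.08·(0.53 − 0.15·b)/0.06 + 0.06·b = 0.6 → b = 0.761905, a = 6.92857.

6.9 lb product A, 0.8 lb product B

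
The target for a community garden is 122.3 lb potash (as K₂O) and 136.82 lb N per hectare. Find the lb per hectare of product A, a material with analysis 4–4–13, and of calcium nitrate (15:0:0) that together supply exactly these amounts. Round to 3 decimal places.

940.769 lb product A, 661.262 lb calcium nitrate

Per-hectare balance (a = product A, b = calcium nitrate):
K₂O: 0.13·a + 0·b = 122.3
N: 0.04·a + 0.15·b = 136.82
Eliminate a: (row1) − 0.13/0.04·(row2) → -0.4875·b = -322.365, so b = 661.2615.
Back-substitute: a = (122.3 − 0·661.2615) / 0.13 = 940.7692.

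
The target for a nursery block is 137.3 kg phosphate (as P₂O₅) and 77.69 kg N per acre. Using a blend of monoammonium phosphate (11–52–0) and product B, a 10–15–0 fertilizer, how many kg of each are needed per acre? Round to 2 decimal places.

With a, b = kg per acre of monoammonium phosphate and product B:
P₂O₅: 0.52·a + 0.15·b = 137.3
N: 0.11·a + 0.1·b = 77.69
Eliminate b: (row1) − 0.15/0.1·(row2) → 0.355·a = 20.765, so a = 58.493.
Then b = (77.69 − 0.11·58.493) / 0.1 = 712.558.

58.49 kg monoammonium phosphate, 712.56 kg product B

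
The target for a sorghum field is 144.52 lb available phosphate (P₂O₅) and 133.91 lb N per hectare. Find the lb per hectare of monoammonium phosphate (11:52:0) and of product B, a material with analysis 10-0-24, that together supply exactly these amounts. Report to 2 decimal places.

Let a = lb of monoammonium phosphate, b = lb of product B (per hectare).
P₂O₅: 0.52·a + 0·b = 144.52
N: 0.11·a + 0.1·b = 133.91
Eliminate a: (row1) − 0.52/0.11·(row2) → -0.472727·b = -488.509, so b = 1033.3846.
Back-substitute: a = (144.52 − 0·1033.3846) / 0.52 = 277.923.

277.92 lb monoammonium phosphate, 1033.38 lb product B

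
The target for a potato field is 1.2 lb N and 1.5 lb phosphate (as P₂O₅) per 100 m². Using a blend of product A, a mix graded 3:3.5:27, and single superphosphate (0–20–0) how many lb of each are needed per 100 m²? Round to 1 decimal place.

40.0 lb product A, 0.5 lb single superphosphate

Let a = lb of product A, b = lb of single superphosphate (per 100 m²).
N: 0.03·a + 0·b = 1.2
P₂O₅: 0.035·a + 0.2·b = 1.5
Solving simultaneously: a = 40, b = 0.5.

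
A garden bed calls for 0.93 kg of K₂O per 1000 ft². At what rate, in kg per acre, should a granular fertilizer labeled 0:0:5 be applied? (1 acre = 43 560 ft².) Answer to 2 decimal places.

810.22 kg of product per acre

Product per 1000 ft² = 0.93 / 5% = 18.6 kg.
Convert to per acre: 18.6 × 43.56 = 810.216 kg.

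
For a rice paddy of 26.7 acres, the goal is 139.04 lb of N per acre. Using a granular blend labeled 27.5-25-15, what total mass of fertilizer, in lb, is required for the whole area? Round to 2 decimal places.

13499.52 lb

Product per acre = 139.04 / 27.5% = 505.6 lb.
Total product = 505.6 × 26.7 = 13499.52 lb.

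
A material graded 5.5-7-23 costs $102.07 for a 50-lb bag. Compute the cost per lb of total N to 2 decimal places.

$37.12 per lb N

N in bag = 50 × 5.5% = 2.75 lb.
Cost per lb N = $102.07 / 2.75 = $37.1164.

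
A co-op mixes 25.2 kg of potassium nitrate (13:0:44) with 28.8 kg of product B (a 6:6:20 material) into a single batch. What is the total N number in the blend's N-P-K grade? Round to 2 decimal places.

9.27% N

Total mass = 25.2 + 28.8 = 54 kg.
N mass = 13%×25.2 + 6%×28.8 = 5.004 kg.
% N = 5.004 / 54 = 9.26667%.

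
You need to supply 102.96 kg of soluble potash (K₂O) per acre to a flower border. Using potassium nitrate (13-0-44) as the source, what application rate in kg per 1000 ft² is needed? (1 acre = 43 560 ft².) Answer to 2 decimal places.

5.37 kg of product per thousand sq ft

Product per acre = 102.96 / 44% = 234 kg.
Convert to per 1000 ft²: 234 × 0.0229568 = 5.3719 kg.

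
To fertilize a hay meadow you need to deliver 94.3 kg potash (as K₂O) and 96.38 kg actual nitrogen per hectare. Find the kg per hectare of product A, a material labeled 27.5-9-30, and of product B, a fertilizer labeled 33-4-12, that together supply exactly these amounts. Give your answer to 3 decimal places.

Per-hectare balance (a = product A, b = product B):
K₂O: 0.3·a + 0.12·b = 94.3
N: 0.275·a + 0.33·b = 96.38
From row1: a = (94.3 − 0.12·b) / 0.3.
Into row2: 0.275·(94.3 − 0.12·b)/0.3 + 0.33·b = 96.38 → b = 45.1742, a = 296.2636.

296.264 kg product A, 45.174 kg product B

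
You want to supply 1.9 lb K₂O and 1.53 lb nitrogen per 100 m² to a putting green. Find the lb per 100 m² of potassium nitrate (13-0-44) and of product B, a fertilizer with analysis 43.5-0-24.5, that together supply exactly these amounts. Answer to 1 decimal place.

2.8 lb potassium nitrate, 2.7 lb product B

With a, b = lb per 100 m² of potassium nitrate and product B:
K₂O: 0.44·a + 0.245·b = 1.9
N: 0.13·a + 0.435·b = 1.53
Solving simultaneously: a = 2.83077, b = 2.67126.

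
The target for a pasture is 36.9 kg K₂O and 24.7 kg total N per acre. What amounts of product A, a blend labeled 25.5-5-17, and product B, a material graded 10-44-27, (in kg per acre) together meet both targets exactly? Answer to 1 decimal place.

57.5 kg product A, 100.5 kg product B

Let a = kg of product A, b = kg of product B (per acre).
K₂O: 0.17·a + 0.27·b = 36.9
N: 0.255·a + 0.1·b = 24.7
Solving simultaneously: a = 57.4542, b = 100.492.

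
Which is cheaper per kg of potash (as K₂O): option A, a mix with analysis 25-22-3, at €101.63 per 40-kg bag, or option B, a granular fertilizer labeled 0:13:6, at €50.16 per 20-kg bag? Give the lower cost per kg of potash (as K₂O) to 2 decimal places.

option A: K₂O per bag = 40 × 3% = 1.2 kg; cost = 101.63 / 1.2 = €84.6917/kg K₂O.
option B: K₂O per bag = 20 × 6% = 1.2 kg; cost = 50.16 / 1.2 = €41.8000/kg K₂O.
option B is cheaper.

€41.80 per kg K₂O (option B)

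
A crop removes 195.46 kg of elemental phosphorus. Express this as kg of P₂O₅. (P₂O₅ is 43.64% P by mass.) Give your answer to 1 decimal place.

P₂O₅ = 195.46 / 0.4364 = 447.892 kg.

447.9 kg P₂O₅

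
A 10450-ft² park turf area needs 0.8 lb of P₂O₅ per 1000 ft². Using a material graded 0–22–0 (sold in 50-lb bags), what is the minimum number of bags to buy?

1 bags

Product per 1000 ft² = 0.8 / 22% = 3.63636 lb.
Total product = 3.63636 × 10450 / 1000 = 38 lb.
Bags = ⌈38 / 50⌉ = 1.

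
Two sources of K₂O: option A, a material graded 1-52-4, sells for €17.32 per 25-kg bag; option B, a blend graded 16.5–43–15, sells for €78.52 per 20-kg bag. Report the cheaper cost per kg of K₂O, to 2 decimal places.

option A: K₂O per bag = 25 × 4% = 1 kg; cost = 17.32 / 1 = €17.3200/kg K₂O.
option B: K₂O per bag = 20 × 15% = 3 kg; cost = 78.52 / 3 = €26.1733/kg K₂O.
option A is cheaper.

€17.32 per kg K₂O (option A)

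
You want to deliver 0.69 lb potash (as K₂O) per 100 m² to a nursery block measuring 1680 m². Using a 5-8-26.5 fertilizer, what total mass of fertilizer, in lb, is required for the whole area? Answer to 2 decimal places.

43.74 lb

Product per 100 m² = 0.69 / 26.5% = 2.60377 lb.
Total product = 2.60377 × 1680 / 100 = 43.7434 lb.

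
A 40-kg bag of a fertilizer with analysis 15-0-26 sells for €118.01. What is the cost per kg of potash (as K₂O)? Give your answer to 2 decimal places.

€11.35 per kg K₂O

K₂O in bag = 40 × 26% = 10.4 kg.
Cost per kg K₂O = €118.01 / 10.4 = €11.3471.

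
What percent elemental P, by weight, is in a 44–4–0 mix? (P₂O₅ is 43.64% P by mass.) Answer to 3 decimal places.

%P = 4 × 0.4364 = 1.7456%.

1.746% P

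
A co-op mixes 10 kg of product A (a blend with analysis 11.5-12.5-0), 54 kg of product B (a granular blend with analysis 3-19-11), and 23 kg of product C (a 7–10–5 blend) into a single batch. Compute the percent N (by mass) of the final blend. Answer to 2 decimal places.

5.03% N

Total mass = 10 + 54 + 23 = 87 kg.
N mass = 11.5%×10 + 3%×54 + 7%×23 = 4.38 kg.
% N = 4.38 / 87 = 5.03448%.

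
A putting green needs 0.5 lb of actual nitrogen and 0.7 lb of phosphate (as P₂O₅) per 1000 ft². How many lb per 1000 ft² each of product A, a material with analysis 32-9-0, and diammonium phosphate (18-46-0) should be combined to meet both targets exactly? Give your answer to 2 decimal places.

0.79 lb product A, 1.37 lb diammonium phosphate

With a, b = lb per 1000 ft² of product A and diammonium phosphate:
N: 0.32·a + 0.18·b = 0.5
P₂O₅: 0.09·a + 0.46·b = 0.7
Eliminate a: (row1) − 0.32/0.09·(row2) → -1.45556·b = -1.98889, so b = 1.36641.
Back-substitute: a = (0.5 − 0.18·1.36641) / 0.32 = 0.793893.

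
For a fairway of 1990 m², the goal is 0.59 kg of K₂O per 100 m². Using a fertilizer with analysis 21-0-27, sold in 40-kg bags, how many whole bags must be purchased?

Product per 100 m² = 0.59 / 27% = 2.18519 kg.
Total product = 2.18519 × 1990 / 100 = 43.4852 kg.
Bags = ⌈43.4852 / 40⌉ = 2.

2 bags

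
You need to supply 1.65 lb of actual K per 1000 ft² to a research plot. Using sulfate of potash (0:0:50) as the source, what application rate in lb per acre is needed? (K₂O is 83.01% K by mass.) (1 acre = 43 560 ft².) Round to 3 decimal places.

As K₂O: 1.65 / 0.8301 = 1.98771 lb per 1000 ft².
Product per 1000 ft² = 1.98771 / 50% = 3.97542 lb.
Convert to per acre: 3.97542 × 43.56 = 173.169498 lb.

173.169 lb of product per acre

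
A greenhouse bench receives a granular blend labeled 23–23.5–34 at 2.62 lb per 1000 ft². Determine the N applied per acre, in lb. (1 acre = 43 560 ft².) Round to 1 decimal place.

26.2 lb N per acre

nitrogen per 1000 ft² = 2.62 × 23% = 0.6026 lb.
Convert to per acre: 0.6026 × 43.56 = 26.2493 lb.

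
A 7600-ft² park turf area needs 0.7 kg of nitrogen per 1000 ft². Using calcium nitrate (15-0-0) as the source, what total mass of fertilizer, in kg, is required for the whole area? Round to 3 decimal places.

35.467 kg

Product per 1000 ft² = 0.7 / 15% = 4.66667 kg.
Total product = 4.66667 × 7600 / 1000 = 35.4667 kg.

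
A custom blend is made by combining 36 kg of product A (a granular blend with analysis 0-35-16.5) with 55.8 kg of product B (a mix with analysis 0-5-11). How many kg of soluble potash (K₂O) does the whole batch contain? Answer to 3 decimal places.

K₂O mass = 16.5%×36 + 11%×55.8 = 12.078 kg.

12.078 kg K₂O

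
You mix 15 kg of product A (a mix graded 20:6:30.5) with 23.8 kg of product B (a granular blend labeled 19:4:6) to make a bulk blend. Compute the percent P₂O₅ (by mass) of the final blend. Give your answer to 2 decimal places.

4.77% P₂O₅

Total mass = 15 + 23.8 = 38.8 kg.
P₂O₅ mass = 6%×15 + 4%×23.8 = 1.852 kg.
% P₂O₅ = 1.852 / 38.8 = 4.7732%.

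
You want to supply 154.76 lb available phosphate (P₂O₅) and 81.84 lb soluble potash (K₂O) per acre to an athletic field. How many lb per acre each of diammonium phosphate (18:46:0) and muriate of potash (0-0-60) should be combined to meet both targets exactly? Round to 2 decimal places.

With a, b = lb per acre of diammonium phosphate and muriate of potash:
P₂O₅: 0.46·a + 0·b = 154.76
K₂O: 0·a + 0.6·b = 81.84
Solving simultaneously: a = 336.4348, b = 136.4.

336.43 lb diammonium phosphate, 136.40 lb muriate of potash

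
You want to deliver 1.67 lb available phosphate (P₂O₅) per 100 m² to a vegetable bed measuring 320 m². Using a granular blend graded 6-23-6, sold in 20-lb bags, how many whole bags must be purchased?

2 bags

Product per 100 m² = 1.67 / 23% = 7.26087 lb.
Total product = 7.26087 × 320 / 100 = 23.2348 lb.
Bags = ⌈23.2348 / 20⌉ = 2.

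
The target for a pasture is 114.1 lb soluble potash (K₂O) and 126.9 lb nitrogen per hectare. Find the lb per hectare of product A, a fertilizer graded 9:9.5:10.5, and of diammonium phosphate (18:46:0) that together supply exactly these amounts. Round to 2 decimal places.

1086.67 lb product A, 161.67 lb diammonium phosphate

With a, b = lb per hectare of product A and diammonium phosphate:
K₂O: 0.105·a + 0·b = 114.1
N: 0.09·a + 0.18·b = 126.9
From row1: a = (114.1 − 0·b) / 0.105.
Into row2: 0.09·(114.1 − 0·b)/0.105 + 0.18·b = 126.9 → b = 161.667, a = 1086.667.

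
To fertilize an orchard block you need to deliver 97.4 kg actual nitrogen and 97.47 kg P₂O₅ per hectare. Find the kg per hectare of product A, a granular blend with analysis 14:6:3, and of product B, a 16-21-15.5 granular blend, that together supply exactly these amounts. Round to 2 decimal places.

Per-hectare balance (a = product A, b = product B):
N: 0.14·a + 0.16·b = 97.4
P₂O₅: 0.06·a + 0.21·b = 97.47
Eliminate a: (row1) − 0.14/0.06·(row2) → -0.33·b = -130.03, so b = 394.0303.
Back-substitute: a = (97.4 − 0.16·394.0303) / 0.14 = 245.394.

245.39 kg product A, 394.03 kg product B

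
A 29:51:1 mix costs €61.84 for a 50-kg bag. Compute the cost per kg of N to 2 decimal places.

€4.26 per kg N

N in bag = 50 × 29% = 14.5 kg.
Cost per kg N = €61.84 / 14.5 = €4.2648.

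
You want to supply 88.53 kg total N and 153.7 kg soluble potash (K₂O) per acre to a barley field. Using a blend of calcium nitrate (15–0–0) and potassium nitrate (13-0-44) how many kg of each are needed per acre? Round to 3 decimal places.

287.458 kg calcium nitrate, 349.318 kg potassium nitrate

Let a = kg of calcium nitrate, b = kg of potassium nitrate (per acre).
N: 0.15·a + 0.13·b = 88.53
K₂O: 0·a + 0.44·b = 153.7
Solving simultaneously: a = 287.4576, b = 349.3182.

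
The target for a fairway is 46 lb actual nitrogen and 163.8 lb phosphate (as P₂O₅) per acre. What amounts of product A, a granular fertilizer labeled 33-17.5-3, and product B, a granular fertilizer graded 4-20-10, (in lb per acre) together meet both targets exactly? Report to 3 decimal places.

44.881 lb product A, 779.729 lb product B

Per-acre balance (a = product A, b = product B):
N: 0.33·a + 0.04·b = 46
P₂O₅: 0.175·a + 0.2·b = 163.8
Eliminate a: (row1) − 0.33/0.175·(row2) → -0.337143·b = -262.88, so b = 779.7288.
Back-substitute: a = (46 − 0.04·779.7288) / 0.33 = 44.8814.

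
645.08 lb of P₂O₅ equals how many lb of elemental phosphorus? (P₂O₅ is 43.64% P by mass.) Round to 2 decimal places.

281.51 lb P

P = 645.08 × 0.4364 = 281.513 lb.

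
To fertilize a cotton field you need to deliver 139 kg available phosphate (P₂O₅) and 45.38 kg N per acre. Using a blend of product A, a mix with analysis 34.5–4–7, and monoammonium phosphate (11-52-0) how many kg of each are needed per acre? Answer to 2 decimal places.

With a, b = kg per acre of product A and monoammonium phosphate:
P₂O₅: 0.04·a + 0.52·b = 139
N: 0.345·a + 0.11·b = 45.38
From row1: a = (139 − 0.52·b) / 0.04.
Into row2: 0.345·(139 − 0.52·b)/0.04 + 0.11·b = 45.38 → b = 263.656, a = 47.472.

47.47 kg product A, 263.66 kg monoammonium phosphate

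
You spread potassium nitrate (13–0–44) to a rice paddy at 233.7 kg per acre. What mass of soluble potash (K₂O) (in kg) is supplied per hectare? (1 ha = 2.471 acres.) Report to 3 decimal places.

254.088 kg K₂O per hectare

K₂O per acre = 233.7 × 44% = 102.828 kg.
Convert to per hectare: 102.828 × 2.471 = 254.08799 kg.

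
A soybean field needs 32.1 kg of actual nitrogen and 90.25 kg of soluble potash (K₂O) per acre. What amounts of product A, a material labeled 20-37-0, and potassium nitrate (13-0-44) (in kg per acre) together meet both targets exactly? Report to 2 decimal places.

Let a = kg of product A, b = kg of potassium nitrate (per acre).
N: 0.2·a + 0.13·b = 32.1
K₂O: 0·a + 0.44·b = 90.25
Solving simultaneously: a = 27.1761, b = 205.114.

27.18 kg product A, 205.11 kg potassium nitrate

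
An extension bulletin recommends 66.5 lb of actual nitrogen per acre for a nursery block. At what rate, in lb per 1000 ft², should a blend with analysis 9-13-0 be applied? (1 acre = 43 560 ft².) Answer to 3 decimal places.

16.963 lb of product per thousand sq ft

Product per acre = 66.5 / 9% = 738.889 lb.
Convert to per 1000 ft²: 738.889 × 0.0229568 = 16.9626 lb.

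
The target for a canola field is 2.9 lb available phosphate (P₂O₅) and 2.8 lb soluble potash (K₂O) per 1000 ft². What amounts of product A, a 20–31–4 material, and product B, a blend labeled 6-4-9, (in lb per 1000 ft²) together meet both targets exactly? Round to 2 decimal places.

5.67 lb product A, 28.59 lb product B

Per-1000 ft² balance (a = product A, b = product B):
P₂O₅: 0.31·a + 0.04·b = 2.9
K₂O: 0.04·a + 0.09·b = 2.8
From row1: a = (2.9 − 0.04·b) / 0.31.
Into row2: 0.04·(2.9 − 0.04·b)/0.31 + 0.09·b = 2.8 → b = 28.5932, a = 5.6654.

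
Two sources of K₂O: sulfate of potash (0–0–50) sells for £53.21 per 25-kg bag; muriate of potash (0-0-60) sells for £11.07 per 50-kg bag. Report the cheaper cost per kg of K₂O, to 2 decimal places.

£0.37 per kg K₂O (muriate of potash)

sulfate of potash: K₂O per bag = 25 × 50% = 12.5 kg; cost = 53.21 / 12.5 = £4.2568/kg K₂O.
muriate of potash: K₂O per bag = 50 × 60% = 30 kg; cost = 11.07 / 30 = £0.3690/kg K₂O.
muriate of potash is cheaper.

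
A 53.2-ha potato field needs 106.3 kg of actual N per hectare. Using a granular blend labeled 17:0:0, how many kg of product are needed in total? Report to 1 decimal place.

33265.6 kg

Product per hectare = 106.3 / 17% = 625.294 kg.
Total product = 625.294 × 53.2 = 33265.647 kg.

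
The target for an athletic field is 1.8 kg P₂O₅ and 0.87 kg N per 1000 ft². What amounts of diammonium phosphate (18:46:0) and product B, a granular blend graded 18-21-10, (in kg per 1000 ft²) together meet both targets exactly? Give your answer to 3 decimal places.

Let a = kg of diammonium phosphate, b = kg of product B (per 1000 ft²).
P₂O₅: 0.46·a + 0.21·b = 1.8
N: 0.18·a + 0.18·b = 0.87
From row1: a = (1.8 − 0.21·b) / 0.46.
Into row2: 0.18·(1.8 − 0.21·b)/0.46 + 0.18·b = 0.87 → b = 1.69333, a = 3.14.

3.140 kg diammonium phosphate, 1.693 kg product B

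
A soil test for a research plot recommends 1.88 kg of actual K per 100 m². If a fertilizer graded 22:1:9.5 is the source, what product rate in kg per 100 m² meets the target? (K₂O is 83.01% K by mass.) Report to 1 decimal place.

As K₂O: 1.88 / 0.8301 = 2.26479 kg per 100 m².
Product per 100 m² = 2.26479 / 9.5% = 23.8399 kg.

23.8 kg of product per hundred sq m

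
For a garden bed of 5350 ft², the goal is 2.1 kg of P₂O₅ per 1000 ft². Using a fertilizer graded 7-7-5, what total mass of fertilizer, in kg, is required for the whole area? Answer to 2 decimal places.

Product per 1000 ft² = 2.1 / 7% = 30 kg.
Total product = 30 × 5350 / 1000 = 160.5 kg.

160.50 kg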